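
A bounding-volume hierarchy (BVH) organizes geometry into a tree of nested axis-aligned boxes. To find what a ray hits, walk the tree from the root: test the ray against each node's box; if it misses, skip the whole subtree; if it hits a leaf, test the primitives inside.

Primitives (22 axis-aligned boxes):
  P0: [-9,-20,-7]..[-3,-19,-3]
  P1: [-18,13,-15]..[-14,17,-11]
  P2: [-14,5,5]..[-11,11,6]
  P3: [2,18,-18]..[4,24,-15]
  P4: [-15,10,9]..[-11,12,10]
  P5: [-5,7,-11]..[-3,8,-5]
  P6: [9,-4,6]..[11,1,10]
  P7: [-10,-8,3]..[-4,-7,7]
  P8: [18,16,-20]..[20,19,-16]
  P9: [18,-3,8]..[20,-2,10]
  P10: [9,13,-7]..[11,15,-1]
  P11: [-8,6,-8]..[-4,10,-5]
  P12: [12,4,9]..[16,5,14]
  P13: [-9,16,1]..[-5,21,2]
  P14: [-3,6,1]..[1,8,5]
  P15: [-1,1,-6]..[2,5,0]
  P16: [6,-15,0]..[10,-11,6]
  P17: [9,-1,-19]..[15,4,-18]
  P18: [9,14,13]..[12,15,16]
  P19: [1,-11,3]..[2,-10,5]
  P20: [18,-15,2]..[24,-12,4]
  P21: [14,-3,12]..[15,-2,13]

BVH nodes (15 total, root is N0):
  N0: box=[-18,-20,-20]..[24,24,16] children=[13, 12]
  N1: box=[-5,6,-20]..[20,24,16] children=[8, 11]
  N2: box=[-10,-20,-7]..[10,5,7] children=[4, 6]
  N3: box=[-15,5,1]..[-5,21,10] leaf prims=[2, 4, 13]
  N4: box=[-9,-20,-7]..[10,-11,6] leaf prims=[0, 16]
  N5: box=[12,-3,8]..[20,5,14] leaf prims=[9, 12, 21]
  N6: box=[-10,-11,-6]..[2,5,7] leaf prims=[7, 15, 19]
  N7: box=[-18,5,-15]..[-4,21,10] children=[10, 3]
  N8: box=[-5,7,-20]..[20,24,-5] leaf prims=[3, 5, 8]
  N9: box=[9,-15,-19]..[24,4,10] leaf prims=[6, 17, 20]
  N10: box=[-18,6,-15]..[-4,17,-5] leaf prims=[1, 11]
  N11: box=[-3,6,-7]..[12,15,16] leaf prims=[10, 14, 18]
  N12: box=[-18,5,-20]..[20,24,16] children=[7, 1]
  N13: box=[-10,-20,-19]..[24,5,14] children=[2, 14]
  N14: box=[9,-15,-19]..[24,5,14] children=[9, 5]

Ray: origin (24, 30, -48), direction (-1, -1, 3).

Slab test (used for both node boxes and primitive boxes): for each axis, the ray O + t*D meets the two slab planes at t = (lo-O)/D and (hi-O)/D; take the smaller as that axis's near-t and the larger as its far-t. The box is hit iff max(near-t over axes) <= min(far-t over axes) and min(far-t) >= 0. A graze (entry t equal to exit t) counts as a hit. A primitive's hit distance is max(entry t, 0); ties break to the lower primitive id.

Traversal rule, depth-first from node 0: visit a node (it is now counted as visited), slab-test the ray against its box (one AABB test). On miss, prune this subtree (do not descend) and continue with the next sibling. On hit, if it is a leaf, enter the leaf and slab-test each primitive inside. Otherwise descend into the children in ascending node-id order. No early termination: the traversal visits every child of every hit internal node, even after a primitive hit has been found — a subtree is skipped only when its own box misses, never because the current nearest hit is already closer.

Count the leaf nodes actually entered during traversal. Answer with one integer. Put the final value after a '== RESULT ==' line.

Trace the traversal:
N0 x:[0,42] y:[6,50] z:[28/3,64/3] -> hit [28/3,64/3], descend [12, 13]
  N12 x:[4,42] y:[6,25] z:[28/3,64/3] -> hit [28/3,64/3], descend [1, 7]
    N1 x:[4,29] y:[6,24] z:[28/3,64/3] -> hit [28/3,64/3], descend [8, 11]
      N8 x:[4,29] y:[6,23] z:[28/3,43/3] -> hit [28/3,43/3] leaf, test {P3(miss), P5(miss), P8(miss)}
      N11 x:[12,27] y:[15,24] z:[41/3,64/3] -> hit [15,64/3] leaf, test {P10@t=15, P14(miss), P18(miss)}
    N7 x:[28,42] y:[9,25] z:[11,58/3] -> miss, prune
  N13 x:[0,34] y:[25,50] z:[29/3,62/3] -> miss, prune

Summary -> nodes [0, 12, 1, 8, 11, 7, 13]; box-tests=7; leaf-entries=2; first=P10

== RESULT ==
2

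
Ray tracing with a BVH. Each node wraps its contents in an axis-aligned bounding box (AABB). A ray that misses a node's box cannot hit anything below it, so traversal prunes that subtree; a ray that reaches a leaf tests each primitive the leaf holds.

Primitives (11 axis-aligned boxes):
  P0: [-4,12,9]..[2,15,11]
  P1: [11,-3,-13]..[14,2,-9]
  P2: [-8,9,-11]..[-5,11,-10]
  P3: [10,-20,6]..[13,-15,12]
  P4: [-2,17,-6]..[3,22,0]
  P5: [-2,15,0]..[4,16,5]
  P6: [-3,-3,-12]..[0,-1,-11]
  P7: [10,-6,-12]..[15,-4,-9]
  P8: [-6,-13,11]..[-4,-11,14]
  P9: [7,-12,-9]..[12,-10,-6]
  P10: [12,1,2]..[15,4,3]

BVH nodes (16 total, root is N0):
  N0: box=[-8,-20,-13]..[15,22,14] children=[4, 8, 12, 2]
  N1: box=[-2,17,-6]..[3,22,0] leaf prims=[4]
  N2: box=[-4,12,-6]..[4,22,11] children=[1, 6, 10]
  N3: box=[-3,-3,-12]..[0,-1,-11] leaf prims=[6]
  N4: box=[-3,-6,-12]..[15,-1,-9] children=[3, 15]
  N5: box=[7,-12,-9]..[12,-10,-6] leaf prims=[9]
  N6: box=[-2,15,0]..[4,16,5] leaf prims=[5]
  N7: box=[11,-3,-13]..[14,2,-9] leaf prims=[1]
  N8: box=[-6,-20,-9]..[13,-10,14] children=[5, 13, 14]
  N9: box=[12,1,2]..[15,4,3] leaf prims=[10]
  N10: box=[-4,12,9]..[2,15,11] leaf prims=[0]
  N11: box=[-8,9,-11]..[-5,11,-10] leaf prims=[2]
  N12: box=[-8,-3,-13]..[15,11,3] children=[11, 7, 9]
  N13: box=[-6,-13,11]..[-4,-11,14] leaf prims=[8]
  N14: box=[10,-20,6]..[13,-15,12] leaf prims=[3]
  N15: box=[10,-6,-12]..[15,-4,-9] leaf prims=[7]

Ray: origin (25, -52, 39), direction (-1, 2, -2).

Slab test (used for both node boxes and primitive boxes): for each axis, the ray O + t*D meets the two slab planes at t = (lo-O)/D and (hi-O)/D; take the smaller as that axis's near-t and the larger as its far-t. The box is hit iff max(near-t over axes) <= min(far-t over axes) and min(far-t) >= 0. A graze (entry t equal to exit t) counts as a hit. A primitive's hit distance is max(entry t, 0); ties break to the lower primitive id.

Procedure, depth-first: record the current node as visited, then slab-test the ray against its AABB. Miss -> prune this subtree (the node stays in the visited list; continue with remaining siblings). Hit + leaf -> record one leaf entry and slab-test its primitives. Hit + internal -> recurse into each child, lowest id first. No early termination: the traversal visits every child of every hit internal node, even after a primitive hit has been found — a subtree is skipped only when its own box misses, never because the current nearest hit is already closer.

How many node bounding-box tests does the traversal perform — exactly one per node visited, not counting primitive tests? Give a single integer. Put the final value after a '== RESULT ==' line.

Trace the traversal:
N0 x:[10,33] y:[16,37] z:[25/2,26] -> hit [16,26], descend [2, 4, 8, 12]
  N2 x:[21,29] y:[32,37] z:[14,45/2] -> miss, prune
  N4 x:[10,28] y:[23,51/2] z:[24,51/2] -> hit [24,51/2], descend [3, 15]
    N3 x:[25,28] y:[49/2,51/2] z:[25,51/2] -> hit [25,51/2] leaf, test {P6@t=25}
    N15 x:[10,15] y:[23,24] z:[24,51/2] -> miss, prune
  N8 x:[12,31] y:[16,21] z:[25/2,24] -> hit [16,21], descend [5, 13, 14]
    N5 x:[13,18] y:[20,21] z:[45/2,24] -> miss, prune
    N13 x:[29,31] y:[39/2,41/2] z:[25/2,14] -> miss, prune
    N14 x:[12,15] y:[16,37/2] z:[27/2,33/2] -> miss, prune
  N12 x:[10,33] y:[49/2,63/2] z:[18,26] -> hit [49/2,26], descend [7, 9, 11]
    N7 x:[11,14] y:[49/2,27] z:[24,26] -> miss, prune
    N9 x:[10,13] y:[53/2,28] z:[18,37/2] -> miss, prune
    N11 x:[30,33] y:[61/2,63/2] z:[49/2,25] -> miss, prune

order=[0, 2, 4, 3, 15, 8, 5, 13, 14, 12, 7, 9, 11]  |boxes|=13  |leaves|=1  hit=P6

== RESULT ==
13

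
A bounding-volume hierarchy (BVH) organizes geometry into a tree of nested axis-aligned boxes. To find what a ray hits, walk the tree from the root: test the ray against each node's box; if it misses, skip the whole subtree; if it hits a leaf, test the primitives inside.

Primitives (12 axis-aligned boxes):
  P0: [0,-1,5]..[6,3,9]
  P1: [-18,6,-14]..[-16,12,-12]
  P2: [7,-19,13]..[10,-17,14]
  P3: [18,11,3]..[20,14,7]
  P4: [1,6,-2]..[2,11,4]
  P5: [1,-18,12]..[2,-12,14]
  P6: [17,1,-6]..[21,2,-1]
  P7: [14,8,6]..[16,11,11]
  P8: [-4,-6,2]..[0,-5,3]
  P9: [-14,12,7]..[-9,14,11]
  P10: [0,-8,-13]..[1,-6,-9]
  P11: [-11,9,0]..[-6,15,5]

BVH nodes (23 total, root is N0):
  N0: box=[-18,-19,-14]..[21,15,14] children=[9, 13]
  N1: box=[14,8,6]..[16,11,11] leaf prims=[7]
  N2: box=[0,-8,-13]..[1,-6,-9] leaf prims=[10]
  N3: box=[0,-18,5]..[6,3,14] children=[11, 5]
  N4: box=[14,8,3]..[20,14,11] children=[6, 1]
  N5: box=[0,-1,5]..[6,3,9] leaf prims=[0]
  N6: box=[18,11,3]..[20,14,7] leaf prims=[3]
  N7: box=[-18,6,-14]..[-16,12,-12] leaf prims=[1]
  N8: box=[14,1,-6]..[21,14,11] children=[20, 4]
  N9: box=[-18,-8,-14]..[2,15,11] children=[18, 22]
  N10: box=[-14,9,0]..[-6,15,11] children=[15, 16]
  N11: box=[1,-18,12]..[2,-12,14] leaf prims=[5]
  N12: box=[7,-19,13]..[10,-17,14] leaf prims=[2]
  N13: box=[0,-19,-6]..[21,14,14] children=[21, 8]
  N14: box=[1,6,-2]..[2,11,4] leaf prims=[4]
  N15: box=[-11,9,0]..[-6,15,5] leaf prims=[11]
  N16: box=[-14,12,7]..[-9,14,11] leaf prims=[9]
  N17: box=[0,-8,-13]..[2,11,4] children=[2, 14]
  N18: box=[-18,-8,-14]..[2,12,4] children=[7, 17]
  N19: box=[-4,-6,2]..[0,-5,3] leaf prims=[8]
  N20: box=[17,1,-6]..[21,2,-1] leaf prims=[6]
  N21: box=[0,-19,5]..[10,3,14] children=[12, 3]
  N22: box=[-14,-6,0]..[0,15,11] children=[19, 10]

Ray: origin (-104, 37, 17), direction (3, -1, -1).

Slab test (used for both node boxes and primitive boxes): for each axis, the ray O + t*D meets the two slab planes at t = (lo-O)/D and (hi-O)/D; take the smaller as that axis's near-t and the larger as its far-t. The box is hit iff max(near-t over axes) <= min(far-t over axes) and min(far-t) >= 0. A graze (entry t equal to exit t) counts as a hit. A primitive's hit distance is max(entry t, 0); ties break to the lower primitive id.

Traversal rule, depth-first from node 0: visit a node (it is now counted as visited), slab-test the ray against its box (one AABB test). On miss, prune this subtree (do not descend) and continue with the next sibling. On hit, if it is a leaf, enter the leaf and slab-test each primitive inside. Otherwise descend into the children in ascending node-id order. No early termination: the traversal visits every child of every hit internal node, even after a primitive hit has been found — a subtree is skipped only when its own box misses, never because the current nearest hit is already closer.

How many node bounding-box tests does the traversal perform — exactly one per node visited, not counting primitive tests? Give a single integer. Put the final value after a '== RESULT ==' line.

Trace the traversal:
N0 x:[86/3,125/3] y:[22,56] z:[3,31] -> hit [86/3,31], descend [9, 13]
  N9 x:[86/3,106/3] y:[22,45] z:[6,31] -> hit [86/3,31], descend [18, 22]
    N18 x:[86/3,106/3] y:[25,45] z:[13,31] -> hit [86/3,31], descend [7, 17]
      N7 x:[86/3,88/3] y:[25,31] z:[29,31] -> hit [29,88/3] leaf, test {P1@t=29}
      N17 x:[104/3,106/3] y:[26,45] z:[13,30] -> miss, prune
    N22 x:[30,104/3] y:[22,43] z:[6,17] -> miss, prune
  N13 x:[104/3,125/3] y:[23,56] z:[3,23] -> miss, prune

7 AABB tests over nodes [0, 9, 18, 7, 17, 22, 13]; 1 leaf entered; closest P1.

== RESULT ==
7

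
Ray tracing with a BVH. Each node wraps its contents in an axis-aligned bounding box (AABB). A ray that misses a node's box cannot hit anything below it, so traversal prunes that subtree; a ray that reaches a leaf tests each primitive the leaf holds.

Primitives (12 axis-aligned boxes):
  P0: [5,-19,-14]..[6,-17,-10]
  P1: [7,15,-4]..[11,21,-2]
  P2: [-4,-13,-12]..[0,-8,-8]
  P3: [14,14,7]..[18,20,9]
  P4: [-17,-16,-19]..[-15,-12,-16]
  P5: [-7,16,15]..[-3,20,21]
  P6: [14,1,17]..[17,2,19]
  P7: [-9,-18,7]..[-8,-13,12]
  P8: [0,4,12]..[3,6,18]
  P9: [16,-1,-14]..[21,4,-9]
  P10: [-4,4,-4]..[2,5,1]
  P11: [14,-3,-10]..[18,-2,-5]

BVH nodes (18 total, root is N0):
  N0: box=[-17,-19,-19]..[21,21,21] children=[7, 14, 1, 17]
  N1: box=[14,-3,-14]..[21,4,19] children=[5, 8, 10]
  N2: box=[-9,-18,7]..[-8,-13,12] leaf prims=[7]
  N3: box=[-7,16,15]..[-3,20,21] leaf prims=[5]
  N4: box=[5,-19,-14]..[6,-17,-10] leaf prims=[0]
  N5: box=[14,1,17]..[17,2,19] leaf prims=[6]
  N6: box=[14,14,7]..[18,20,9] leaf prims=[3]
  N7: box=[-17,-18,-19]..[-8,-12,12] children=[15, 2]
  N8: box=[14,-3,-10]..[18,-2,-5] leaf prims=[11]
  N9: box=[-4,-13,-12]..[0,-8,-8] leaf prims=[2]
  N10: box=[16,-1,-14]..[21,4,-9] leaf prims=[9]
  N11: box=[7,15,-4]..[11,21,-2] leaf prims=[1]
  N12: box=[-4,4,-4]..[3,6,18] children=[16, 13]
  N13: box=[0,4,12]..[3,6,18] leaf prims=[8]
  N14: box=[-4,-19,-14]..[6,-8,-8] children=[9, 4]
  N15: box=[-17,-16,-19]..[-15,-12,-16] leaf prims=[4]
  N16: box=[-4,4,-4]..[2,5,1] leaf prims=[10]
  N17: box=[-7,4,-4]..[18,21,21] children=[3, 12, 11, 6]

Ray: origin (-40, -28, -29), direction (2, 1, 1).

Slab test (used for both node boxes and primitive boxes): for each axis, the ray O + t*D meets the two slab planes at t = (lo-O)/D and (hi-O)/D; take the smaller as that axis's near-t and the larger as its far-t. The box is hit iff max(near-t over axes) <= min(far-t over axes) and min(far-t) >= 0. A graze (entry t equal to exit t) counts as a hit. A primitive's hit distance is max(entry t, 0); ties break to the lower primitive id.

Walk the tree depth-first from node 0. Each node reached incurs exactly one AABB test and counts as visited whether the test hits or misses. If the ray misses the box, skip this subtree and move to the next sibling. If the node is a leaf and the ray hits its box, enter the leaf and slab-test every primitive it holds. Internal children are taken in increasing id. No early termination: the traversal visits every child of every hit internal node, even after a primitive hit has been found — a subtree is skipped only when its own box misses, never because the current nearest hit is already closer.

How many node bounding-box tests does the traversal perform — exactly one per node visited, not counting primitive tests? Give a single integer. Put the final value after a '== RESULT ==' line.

Traverse from the root:
N0 x:[23/2,61/2] y:[9,49] z:[10,50] -> hit [23/2,61/2], descend [1, 7, 14, 17]
  N1 x:[27,61/2] y:[25,32] z:[15,48] -> hit [27,61/2], descend [5, 8, 10]
    N5 x:[27,57/2] y:[29,30] z:[46,48] -> miss, prune
    N8 x:[27,29] y:[25,26] z:[19,24] -> miss, prune
    N10 x:[28,61/2] y:[27,32] z:[15,20] -> miss, prune
  N7 x:[23/2,16] y:[10,16] z:[10,41] -> hit [23/2,16], descend [2, 15]
    N2 x:[31/2,16] y:[10,15] z:[36,41] -> miss, prune
    N15 x:[23/2,25/2] y:[12,16] z:[10,13] -> hit [12,25/2] leaf, test {P4@t=12}
  N14 x:[18,23] y:[9,20] z:[15,21] -> hit [18,20], descend [4, 9]
    N4 x:[45/2,23] y:[9,11] z:[15,19] -> miss, prune
    N9 x:[18,20] y:[15,20] z:[17,21] -> hit [18,20] leaf, test {P2@t=18}
  N17 x:[33/2,29] y:[32,49] z:[25,50] -> miss, prune

order=[0, 1, 5, 8, 10, 7, 2, 15, 14, 4, 9, 17]  |boxes|=12  |leaves|=2  hit=P4

== RESULT ==
12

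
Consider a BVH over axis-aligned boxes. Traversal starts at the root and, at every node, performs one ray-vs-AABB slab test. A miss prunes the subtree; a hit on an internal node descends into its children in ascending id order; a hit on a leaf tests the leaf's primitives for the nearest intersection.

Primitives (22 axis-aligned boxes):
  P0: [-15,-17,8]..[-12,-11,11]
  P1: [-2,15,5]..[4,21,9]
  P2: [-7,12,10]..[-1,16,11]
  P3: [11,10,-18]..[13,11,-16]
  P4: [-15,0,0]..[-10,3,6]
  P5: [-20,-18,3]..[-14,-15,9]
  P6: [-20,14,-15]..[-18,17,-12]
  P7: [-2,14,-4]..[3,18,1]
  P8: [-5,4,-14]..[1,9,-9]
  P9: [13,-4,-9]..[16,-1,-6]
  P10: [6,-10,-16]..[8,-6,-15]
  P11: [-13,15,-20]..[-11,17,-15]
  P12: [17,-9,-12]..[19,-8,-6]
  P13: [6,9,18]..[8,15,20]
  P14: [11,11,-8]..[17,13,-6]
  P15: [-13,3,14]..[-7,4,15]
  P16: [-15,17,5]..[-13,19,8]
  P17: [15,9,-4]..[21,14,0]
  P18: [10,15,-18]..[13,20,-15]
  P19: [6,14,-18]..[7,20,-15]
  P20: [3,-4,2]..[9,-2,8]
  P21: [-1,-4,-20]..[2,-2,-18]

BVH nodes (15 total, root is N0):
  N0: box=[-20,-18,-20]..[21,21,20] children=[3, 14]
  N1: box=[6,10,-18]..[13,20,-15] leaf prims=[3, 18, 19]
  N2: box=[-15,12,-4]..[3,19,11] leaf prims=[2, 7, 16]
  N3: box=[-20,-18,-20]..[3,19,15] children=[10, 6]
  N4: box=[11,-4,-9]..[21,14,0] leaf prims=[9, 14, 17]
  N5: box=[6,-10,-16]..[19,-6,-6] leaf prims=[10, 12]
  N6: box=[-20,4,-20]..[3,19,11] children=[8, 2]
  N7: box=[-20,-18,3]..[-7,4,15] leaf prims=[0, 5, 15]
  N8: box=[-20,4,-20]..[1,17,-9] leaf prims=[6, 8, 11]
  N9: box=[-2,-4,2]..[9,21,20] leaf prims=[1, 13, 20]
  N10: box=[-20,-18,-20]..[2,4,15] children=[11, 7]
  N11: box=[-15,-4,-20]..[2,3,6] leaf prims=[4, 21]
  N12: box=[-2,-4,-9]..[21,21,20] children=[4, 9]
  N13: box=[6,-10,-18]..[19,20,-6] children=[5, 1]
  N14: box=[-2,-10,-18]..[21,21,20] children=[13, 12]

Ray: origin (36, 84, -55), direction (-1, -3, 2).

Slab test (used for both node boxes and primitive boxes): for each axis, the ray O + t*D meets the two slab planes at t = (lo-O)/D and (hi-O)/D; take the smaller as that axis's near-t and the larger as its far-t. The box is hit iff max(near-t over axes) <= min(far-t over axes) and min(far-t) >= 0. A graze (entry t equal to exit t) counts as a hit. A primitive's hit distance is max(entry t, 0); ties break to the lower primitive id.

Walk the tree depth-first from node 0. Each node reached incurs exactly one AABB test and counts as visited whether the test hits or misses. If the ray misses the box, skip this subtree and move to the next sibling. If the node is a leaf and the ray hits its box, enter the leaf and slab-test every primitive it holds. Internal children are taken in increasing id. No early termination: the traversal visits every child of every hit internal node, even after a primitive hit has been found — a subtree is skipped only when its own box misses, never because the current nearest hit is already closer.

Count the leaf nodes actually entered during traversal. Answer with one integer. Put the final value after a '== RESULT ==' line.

Traverse from the root:
N0 x:[15,56] y:[21,34] z:[35/2,75/2] -> hit [21,34], descend [3, 14]
  N3 x:[33,56] y:[65/3,34] z:[35/2,35] -> hit [33,34], descend [6, 10]
    N6 x:[33,56] y:[65/3,80/3] z:[35/2,33] -> miss, prune
    N10 x:[34,56] y:[80/3,34] z:[35/2,35] -> hit [34,34], descend [7, 11]
      N7 x:[43,56] y:[80/3,34] z:[29,35] -> miss, prune
      N11 x:[34,51] y:[27,88/3] z:[35/2,61/2] -> miss, prune
  N14 x:[15,38] y:[21,94/3] z:[37/2,75/2] -> hit [21,94/3], descend [12, 13]
    N12 x:[15,38] y:[21,88/3] z:[23,75/2] -> hit [23,88/3], descend [4, 9]
      N4 x:[15,25] y:[70/3,88/3] z:[23,55/2] -> hit [70/3,25] leaf, test {P9(miss), P14@t=71/3, P17(miss)}
      N9 x:[27,38] y:[21,88/3] z:[57/2,75/2] -> hit [57/2,88/3] leaf, test {P1(miss), P13(miss), P20@t=86/3}
    N13 x:[17,30] y:[64/3,94/3] z:[37/2,49/2] -> hit [64/3,49/2], descend [1, 5]
      N1 x:[23,30] y:[64/3,74/3] z:[37/2,20] -> miss, prune
      N5 x:[17,30] y:[30,94/3] z:[39/2,49/2] -> miss, prune

13 AABB tests over nodes [0, 3, 6, 10, 7, 11, 14, 12, 4, 9, 13, 1, 5]; 2 leaves entered; closest P14.

== RESULT ==
2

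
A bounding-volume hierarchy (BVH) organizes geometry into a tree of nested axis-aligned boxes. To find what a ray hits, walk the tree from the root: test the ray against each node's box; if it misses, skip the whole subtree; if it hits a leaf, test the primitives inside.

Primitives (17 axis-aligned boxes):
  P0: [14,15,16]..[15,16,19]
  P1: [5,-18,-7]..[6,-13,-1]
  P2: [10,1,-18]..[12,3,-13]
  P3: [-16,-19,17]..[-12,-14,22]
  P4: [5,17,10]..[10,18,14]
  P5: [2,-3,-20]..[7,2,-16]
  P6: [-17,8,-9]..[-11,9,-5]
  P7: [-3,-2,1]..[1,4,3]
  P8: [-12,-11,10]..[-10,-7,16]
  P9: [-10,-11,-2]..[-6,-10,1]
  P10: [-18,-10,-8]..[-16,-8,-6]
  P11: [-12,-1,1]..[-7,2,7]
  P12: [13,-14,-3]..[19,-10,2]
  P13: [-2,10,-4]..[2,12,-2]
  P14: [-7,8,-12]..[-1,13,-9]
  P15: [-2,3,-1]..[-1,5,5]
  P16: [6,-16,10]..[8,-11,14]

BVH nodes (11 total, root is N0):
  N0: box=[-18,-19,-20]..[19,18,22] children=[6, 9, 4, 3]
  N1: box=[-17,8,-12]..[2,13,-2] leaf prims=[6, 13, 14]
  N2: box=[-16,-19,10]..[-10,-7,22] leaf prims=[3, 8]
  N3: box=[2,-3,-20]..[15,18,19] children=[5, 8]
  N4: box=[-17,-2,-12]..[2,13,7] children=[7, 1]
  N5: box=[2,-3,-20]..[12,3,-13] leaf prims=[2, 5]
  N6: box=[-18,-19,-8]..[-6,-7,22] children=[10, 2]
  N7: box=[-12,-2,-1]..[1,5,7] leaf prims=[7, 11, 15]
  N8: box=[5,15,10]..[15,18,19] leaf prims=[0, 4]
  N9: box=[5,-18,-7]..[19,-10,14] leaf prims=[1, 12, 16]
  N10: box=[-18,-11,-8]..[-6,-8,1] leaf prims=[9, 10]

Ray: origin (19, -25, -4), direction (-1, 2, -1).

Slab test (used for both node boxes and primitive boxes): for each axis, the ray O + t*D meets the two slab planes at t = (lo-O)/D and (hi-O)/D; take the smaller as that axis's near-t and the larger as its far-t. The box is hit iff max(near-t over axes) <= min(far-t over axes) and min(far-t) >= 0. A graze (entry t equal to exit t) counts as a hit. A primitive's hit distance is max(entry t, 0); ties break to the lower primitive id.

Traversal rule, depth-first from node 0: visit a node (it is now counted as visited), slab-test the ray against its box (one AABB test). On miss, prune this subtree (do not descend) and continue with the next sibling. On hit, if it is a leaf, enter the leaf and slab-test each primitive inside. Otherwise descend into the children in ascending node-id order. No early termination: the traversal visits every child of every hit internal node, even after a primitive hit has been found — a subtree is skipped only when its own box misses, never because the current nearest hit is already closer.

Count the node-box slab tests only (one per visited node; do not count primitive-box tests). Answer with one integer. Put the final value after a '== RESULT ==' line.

Walk:
N0 x:[0,37] y:[3,43/2] z:[-26,16] -> hit [3,16], descend [3, 4, 6, 9]
  N3 x:[4,17] y:[11,43/2] z:[-23,16] -> hit [11,16], descend [5, 8]
    N5 x:[7,17] y:[11,14] z:[9,16] -> hit [11,14] leaf, test {P2(miss), P5@t=12}
    N8 x:[4,14] y:[20,43/2] z:[-23,-14] -> miss, prune
  N4 x:[17,36] y:[23/2,19] z:[-11,8] -> miss, prune
  N6 x:[25,37] y:[3,9] z:[-26,4] -> miss, prune
  N9 x:[0,14] y:[7/2,15/2] z:[-18,3] -> miss, prune

Visited [0, 3, 5, 8, 4, 6, 9]. Tests: 7 box, 1 leaf. Nearest: P5.

== RESULT ==
7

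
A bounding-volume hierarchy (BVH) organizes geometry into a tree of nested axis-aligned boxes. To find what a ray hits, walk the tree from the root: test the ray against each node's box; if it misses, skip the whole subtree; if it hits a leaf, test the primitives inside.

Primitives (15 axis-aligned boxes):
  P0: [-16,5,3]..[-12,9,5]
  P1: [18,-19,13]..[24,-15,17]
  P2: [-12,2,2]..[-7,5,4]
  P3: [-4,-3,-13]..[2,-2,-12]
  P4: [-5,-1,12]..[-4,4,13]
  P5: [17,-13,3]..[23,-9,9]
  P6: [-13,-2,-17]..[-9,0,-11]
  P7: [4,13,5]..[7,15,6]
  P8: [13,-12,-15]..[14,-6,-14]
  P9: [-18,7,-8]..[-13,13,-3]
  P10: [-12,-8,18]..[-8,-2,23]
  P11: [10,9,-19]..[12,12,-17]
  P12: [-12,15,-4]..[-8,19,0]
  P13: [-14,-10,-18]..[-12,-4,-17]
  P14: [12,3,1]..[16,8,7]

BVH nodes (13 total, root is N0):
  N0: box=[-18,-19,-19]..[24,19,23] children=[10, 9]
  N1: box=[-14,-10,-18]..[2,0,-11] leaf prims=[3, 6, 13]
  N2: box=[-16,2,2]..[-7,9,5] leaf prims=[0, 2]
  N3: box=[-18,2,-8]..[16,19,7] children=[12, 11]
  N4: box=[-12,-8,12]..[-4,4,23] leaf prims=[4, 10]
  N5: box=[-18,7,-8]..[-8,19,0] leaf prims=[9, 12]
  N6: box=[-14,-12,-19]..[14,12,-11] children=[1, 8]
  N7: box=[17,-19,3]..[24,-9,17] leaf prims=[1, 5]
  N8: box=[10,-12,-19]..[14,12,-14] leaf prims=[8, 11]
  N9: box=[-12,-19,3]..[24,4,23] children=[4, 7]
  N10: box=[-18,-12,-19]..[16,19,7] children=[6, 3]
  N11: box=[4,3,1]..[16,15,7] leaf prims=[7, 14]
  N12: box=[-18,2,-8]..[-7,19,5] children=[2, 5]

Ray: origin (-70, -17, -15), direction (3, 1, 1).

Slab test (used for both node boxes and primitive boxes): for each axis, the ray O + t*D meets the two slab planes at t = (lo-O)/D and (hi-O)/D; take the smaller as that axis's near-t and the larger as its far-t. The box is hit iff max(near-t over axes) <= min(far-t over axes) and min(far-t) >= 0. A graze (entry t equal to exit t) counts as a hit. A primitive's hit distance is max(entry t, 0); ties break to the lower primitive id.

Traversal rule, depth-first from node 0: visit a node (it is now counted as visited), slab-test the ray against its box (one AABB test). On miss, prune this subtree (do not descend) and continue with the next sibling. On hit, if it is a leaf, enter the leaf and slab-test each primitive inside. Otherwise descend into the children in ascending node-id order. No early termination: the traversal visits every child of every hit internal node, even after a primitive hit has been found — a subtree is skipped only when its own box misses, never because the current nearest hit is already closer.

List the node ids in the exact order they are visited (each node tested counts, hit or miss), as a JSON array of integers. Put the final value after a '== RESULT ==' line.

Walk:
N0 x:[52/3,94/3] y:[-2,36] z:[-4,38] -> hit [52/3,94/3], descend [9, 10]
  N9 x:[58/3,94/3] y:[-2,21] z:[18,38] -> hit [58/3,21], descend [4, 7]
    N4 x:[58/3,22] y:[9,21] z:[27,38] -> miss, prune
    N7 x:[29,94/3] y:[-2,8] z:[18,32] -> miss, prune
  N10 x:[52/3,86/3] y:[5,36] z:[-4,22] -> hit [52/3,22], descend [3, 6]
    N3 x:[52/3,86/3] y:[19,36] z:[7,22] -> hit [19,22], descend [11, 12]
      N11 x:[74/3,86/3] y:[20,32] z:[16,22] -> miss, prune
      N12 x:[52/3,21] y:[19,36] z:[7,20] -> hit [19,20], descend [2, 5]
        N2 x:[18,21] y:[19,26] z:[17,20] -> hit [19,20] leaf, test {P0(miss), P2(miss)}
        N5 x:[52/3,62/3] y:[24,36] z:[7,15] -> miss, prune
    N6 x:[56/3,28] y:[5,29] z:[-4,4] -> miss, prune

order=[0, 9, 4, 7, 10, 3, 11, 12, 2, 5, 6]  |boxes|=11  |leaves|=1  hit=miss

== RESULT ==
[0, 9, 4, 7, 10, 3, 11, 12, 2, 5, 6]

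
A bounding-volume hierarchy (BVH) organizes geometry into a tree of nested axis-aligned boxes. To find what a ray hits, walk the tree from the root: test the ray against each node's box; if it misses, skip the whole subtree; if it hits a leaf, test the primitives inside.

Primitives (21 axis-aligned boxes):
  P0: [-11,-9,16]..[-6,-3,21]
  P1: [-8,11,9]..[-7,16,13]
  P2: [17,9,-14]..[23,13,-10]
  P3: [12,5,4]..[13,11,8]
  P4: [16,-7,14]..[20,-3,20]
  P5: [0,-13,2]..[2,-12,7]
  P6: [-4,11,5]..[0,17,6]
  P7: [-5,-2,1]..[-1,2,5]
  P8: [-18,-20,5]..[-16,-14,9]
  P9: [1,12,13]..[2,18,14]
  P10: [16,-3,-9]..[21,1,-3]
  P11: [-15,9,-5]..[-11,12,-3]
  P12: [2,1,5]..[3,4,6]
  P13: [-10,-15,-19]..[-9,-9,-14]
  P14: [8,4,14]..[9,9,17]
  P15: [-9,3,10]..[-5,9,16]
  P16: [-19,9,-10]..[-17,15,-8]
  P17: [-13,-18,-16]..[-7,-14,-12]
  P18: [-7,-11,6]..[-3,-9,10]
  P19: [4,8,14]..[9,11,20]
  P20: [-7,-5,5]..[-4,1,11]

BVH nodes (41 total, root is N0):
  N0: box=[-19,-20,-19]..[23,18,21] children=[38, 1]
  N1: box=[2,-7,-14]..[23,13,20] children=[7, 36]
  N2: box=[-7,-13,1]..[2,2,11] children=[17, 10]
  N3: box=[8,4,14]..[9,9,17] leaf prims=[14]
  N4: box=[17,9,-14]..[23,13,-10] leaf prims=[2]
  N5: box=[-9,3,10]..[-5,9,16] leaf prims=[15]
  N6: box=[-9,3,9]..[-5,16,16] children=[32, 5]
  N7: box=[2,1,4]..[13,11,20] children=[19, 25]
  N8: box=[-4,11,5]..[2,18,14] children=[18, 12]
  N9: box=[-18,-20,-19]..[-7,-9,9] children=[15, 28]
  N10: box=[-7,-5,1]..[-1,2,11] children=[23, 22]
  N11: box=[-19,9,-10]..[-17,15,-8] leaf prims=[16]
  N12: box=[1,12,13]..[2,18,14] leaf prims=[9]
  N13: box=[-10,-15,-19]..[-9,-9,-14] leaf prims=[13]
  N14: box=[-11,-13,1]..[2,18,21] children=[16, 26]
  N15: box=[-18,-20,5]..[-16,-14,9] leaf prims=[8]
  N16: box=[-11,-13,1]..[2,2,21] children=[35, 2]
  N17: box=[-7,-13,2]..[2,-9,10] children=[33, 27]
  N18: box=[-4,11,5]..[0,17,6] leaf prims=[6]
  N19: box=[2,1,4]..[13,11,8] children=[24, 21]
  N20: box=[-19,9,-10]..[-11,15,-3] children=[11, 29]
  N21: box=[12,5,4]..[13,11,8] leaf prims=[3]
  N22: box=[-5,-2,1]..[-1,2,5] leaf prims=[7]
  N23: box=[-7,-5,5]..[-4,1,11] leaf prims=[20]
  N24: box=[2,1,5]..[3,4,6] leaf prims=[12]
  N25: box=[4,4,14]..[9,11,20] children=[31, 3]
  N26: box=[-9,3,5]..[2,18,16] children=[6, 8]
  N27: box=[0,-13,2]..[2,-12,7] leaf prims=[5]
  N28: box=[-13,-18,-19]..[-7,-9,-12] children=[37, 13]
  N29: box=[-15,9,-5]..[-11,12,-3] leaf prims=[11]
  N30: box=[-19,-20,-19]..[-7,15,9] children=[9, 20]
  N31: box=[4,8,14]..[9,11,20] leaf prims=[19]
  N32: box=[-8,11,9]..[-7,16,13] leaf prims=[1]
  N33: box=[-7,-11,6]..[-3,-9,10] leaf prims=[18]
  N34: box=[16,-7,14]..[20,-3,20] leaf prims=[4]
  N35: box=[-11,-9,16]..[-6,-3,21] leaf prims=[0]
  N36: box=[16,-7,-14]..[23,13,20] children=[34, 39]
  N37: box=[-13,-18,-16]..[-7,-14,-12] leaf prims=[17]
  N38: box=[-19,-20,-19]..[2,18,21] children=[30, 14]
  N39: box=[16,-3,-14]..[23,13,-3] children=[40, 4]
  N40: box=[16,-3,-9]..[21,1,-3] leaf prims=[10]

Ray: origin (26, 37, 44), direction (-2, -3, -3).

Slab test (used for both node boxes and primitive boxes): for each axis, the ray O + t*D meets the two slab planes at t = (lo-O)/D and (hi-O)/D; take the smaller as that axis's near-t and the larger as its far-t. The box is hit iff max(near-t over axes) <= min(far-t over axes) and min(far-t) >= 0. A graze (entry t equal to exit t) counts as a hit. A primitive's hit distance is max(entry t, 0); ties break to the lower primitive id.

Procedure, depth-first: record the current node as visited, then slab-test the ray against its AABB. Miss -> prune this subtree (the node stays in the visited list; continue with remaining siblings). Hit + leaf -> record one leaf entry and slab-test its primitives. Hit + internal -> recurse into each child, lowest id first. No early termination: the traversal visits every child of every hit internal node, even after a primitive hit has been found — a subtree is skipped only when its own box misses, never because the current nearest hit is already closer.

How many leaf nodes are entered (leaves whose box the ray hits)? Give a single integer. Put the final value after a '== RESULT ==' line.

Traverse from the root:
N0 x:[3/2,45/2] y:[19/3,19] z:[23/3,21] -> hit [23/3,19], descend [1, 38]
  N1 x:[3/2,12] y:[8,44/3] z:[8,58/3] -> hit [8,12], descend [7, 36]
    N7 x:[13/2,12] y:[26/3,12] z:[8,40/3] -> hit [26/3,12], descend [19, 25]
      N19 x:[13/2,12] y:[26/3,12] z:[12,40/3] -> hit [12,12], descend [21, 24]
        N21 x:[13/2,7] y:[26/3,32/3] z:[12,40/3] -> miss, prune
        N24 x:[23/2,12] y:[11,12] z:[38/3,13] -> miss, prune
      N25 x:[17/2,11] y:[26/3,11] z:[8,10] -> hit [26/3,10], descend [3, 31]
        N3 x:[17/2,9] y:[28/3,11] z:[9,10] -> miss, prune
        N31 x:[17/2,11] y:[26/3,29/3] z:[8,10] -> hit [26/3,29/3] leaf, test {P19@t=26/3}
    N36 x:[3/2,5] y:[8,44/3] z:[8,58/3] -> miss, prune
  N38 x:[12,45/2] y:[19/3,19] z:[23/3,21] -> hit [12,19], descend [14, 30]
    N14 x:[12,37/2] y:[19/3,50/3] z:[23/3,43/3] -> hit [12,43/3], descend [16, 26]
      N16 x:[12,37/2] y:[35/3,50/3] z:[23/3,43/3] -> hit [12,43/3], descend [2, 35]
        N2 x:[12,33/2] y:[35/3,50/3] z:[11,43/3] -> hit [12,43/3], descend [10, 17]
          N10 x:[27/2,33/2] y:[35/3,14] z:[11,43/3] -> hit [27/2,14], descend [22, 23]
            N22 x:[27/2,31/2] y:[35/3,13] z:[13,43/3] -> miss, prune
            N23 x:[15,33/2] y:[12,14] z:[11,13] -> miss, prune
          N17 x:[12,33/2] y:[46/3,50/3] z:[34/3,14] -> miss, prune
        N35 x:[16,37/2] y:[40/3,46/3] z:[23/3,28/3] -> miss, prune
      N26 x:[12,35/2] y:[19/3,34/3] z:[28/3,13] -> miss, prune
    N30 x:[33/2,45/2] y:[22/3,19] z:[35/3,21] -> hit [33/2,19], descend [9, 20]
      N9 x:[33/2,22] y:[46/3,19] z:[35/3,21] -> hit [33/2,19], descend [15, 28]
        N15 x:[21,22] y:[17,19] z:[35/3,13] -> miss, prune
        N28 x:[33/2,39/2] y:[46/3,55/3] z:[56/3,21] -> miss, prune
      N20 x:[37/2,45/2] y:[22/3,28/3] z:[47/3,18] -> miss, prune

25 AABB tests over nodes [0, 1, 7, 19, 21, 24, 25, 3, 31, 36, 38, 14, 16, 2, 10, 22, 23, 17, 35, 26, 30, 9, 15, 28, 20]; 1 leaf entered; closest P19.

== RESULT ==
1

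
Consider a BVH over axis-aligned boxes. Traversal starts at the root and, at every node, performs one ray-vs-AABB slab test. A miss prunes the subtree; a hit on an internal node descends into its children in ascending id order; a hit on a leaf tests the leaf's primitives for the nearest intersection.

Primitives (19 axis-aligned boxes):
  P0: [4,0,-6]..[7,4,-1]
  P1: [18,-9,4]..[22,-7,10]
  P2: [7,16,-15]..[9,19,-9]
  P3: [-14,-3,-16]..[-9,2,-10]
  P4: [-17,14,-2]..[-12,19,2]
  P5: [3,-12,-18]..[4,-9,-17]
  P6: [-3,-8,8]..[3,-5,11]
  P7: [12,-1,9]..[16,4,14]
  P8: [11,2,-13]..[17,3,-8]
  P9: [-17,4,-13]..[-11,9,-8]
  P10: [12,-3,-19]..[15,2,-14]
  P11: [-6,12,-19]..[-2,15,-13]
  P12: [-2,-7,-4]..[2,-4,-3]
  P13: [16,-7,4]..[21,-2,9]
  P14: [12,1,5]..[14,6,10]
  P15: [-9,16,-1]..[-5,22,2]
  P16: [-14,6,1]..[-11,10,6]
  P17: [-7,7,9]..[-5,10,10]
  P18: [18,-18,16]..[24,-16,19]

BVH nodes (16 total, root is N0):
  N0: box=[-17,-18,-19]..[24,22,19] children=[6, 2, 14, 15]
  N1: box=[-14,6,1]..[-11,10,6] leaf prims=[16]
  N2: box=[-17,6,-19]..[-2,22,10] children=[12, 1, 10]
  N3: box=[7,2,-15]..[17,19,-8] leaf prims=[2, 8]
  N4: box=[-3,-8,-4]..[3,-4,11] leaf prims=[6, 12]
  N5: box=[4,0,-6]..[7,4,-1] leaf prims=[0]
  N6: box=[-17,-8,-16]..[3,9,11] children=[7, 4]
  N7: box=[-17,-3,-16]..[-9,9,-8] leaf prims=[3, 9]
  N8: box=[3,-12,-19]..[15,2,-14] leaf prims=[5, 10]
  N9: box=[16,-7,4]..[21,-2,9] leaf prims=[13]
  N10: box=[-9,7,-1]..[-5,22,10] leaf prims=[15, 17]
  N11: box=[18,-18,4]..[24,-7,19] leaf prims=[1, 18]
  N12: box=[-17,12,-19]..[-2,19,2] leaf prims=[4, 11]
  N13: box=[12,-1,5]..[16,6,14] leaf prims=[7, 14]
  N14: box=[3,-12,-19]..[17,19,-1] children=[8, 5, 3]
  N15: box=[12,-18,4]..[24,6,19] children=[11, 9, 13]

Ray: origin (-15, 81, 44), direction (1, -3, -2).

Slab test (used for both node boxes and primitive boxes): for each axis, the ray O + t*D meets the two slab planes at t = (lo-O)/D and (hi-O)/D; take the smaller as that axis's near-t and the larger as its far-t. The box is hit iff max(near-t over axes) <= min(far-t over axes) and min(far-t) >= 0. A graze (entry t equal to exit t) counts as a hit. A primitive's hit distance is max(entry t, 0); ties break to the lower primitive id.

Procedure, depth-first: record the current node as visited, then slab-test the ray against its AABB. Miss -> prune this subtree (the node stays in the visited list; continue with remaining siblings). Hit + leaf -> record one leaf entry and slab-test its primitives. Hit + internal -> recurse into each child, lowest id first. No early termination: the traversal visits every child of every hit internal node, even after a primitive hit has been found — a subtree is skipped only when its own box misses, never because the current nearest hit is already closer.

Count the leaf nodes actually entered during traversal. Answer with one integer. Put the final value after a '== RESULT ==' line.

Traverse from the root:
N0 x:[-2,39] y:[59/3,33] z:[25/2,63/2] -> hit [59/3,63/2], descend [2, 6, 14, 15]
  N2 x:[-2,13] y:[59/3,25] z:[17,63/2] -> miss, prune
  N6 x:[-2,18] y:[24,89/3] z:[33/2,30] -> miss, prune
  N14 x:[18,32] y:[62/3,31] z:[45/2,63/2] -> hit [45/2,31], descend [3, 5, 8]
    N3 x:[22,32] y:[62/3,79/3] z:[26,59/2] -> hit [26,79/3] leaf, test {P2(miss), P8@t=26}
    N5 x:[19,22] y:[77/3,27] z:[45/2,25] -> miss, prune
    N8 x:[18,30] y:[79/3,31] z:[29,63/2] -> hit [29,30] leaf, test {P5(miss), P10(miss)}
  N15 x:[27,39] y:[25,33] z:[25/2,20] -> miss, prune

8 AABB tests over nodes [0, 2, 6, 14, 3, 5, 8, 15]; 2 leaves entered; closest P8.

== RESULT ==
2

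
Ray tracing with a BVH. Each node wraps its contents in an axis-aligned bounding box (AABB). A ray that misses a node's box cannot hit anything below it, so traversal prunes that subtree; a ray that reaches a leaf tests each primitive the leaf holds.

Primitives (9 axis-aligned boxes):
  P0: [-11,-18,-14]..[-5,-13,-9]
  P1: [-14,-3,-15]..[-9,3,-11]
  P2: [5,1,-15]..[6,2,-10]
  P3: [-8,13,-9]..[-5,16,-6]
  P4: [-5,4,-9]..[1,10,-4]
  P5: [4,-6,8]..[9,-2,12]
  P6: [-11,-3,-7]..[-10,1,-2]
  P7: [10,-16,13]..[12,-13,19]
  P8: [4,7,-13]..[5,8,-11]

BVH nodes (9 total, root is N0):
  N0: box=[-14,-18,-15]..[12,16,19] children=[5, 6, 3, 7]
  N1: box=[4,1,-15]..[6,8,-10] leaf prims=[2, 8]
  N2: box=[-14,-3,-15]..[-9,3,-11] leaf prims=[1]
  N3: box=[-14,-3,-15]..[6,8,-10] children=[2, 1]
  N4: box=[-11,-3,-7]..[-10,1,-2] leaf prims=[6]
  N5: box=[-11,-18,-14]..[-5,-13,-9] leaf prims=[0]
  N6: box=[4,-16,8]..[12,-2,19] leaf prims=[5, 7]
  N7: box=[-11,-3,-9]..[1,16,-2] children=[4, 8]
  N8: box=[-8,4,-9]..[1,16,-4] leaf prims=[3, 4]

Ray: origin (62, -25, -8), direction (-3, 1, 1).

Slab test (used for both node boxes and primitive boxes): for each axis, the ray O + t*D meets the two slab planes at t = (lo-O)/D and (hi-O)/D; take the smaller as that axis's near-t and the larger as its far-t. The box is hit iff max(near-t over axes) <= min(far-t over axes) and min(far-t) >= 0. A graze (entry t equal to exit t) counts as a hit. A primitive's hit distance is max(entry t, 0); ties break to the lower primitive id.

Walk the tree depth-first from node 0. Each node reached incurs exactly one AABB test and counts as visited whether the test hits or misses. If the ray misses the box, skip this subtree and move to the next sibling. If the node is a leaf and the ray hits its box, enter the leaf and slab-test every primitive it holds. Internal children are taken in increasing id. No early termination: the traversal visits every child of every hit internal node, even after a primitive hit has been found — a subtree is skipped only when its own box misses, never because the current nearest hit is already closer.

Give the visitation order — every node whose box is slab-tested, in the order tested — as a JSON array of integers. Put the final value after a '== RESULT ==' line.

Walk:
N0 x:[50/3,76/3] y:[7,41] z:[-7,27] -> hit [50/3,76/3], descend [3, 5, 6, 7]
  N3 x:[56/3,76/3] y:[22,33] z:[-7,-2] -> miss, prune
  N5 x:[67/3,73/3] y:[7,12] z:[-6,-1] -> miss, prune
  N6 x:[50/3,58/3] y:[9,23] z:[16,27] -> hit [50/3,58/3] leaf, test {P5@t=19, P7(miss)}
  N7 x:[61/3,73/3] y:[22,41] z:[-1,6] -> miss, prune

order=[0, 3, 5, 6, 7]  |boxes|=5  |leaves|=1  hit=P5

== RESULT ==
[0, 3, 5, 6, 7]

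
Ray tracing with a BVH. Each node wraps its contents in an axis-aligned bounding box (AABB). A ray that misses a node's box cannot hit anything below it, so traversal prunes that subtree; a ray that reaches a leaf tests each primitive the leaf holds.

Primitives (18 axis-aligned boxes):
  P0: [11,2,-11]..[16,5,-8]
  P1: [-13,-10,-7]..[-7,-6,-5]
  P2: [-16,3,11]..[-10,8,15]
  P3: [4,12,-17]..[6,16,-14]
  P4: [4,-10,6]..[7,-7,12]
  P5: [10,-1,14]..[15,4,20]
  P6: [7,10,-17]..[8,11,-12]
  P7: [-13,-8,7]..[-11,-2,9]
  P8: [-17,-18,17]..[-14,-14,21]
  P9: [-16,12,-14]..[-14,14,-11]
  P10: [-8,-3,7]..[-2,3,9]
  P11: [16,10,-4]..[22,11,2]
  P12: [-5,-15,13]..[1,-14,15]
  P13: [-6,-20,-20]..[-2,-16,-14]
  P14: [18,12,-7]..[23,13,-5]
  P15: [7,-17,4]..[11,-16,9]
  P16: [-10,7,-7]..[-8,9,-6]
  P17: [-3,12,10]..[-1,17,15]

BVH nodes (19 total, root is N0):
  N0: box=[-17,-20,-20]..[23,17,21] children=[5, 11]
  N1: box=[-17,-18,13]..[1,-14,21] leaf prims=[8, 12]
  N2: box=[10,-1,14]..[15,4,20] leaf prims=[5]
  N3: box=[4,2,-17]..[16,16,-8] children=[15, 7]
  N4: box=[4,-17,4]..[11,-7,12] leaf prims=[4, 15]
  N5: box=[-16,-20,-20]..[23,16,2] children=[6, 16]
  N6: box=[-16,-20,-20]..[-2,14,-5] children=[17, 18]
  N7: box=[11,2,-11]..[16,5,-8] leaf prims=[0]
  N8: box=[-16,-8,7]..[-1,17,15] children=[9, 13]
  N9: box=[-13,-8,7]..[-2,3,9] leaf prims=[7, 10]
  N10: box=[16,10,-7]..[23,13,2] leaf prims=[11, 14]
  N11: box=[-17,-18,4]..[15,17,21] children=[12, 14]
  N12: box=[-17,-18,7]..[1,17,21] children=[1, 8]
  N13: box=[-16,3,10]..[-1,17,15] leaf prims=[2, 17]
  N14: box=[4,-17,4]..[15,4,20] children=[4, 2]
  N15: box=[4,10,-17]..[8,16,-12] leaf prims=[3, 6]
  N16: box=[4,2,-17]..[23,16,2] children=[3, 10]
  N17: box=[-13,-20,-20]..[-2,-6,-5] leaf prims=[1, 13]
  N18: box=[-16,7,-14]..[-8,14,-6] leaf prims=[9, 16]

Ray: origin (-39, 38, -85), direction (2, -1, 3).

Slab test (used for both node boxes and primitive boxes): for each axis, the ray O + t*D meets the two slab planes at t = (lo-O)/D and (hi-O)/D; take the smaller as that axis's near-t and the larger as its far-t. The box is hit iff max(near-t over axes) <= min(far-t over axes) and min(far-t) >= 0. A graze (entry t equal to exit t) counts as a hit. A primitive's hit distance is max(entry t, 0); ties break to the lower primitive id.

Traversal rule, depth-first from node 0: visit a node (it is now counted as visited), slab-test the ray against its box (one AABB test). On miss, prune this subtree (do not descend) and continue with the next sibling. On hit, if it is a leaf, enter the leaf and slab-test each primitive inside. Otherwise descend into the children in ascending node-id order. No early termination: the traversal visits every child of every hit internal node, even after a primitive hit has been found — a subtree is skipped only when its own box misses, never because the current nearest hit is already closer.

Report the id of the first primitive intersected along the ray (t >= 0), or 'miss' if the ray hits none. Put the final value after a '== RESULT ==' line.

Trace the traversal:
N0 x:[11,31] y:[21,58] z:[65/3,106/3] -> hit [65/3,31], descend [5, 11]
  N5 x:[23/2,31] y:[22,58] z:[65/3,29] -> hit [22,29], descend [6, 16]
    N6 x:[23/2,37/2] y:[24,58] z:[65/3,80/3] -> miss, prune
    N16 x:[43/2,31] y:[22,36] z:[68/3,29] -> hit [68/3,29], descend [3, 10]
      N3 x:[43/2,55/2] y:[22,36] z:[68/3,77/3] -> hit [68/3,77/3], descend [7, 15]
        N7 x:[25,55/2] y:[33,36] z:[74/3,77/3] -> miss, prune
        N15 x:[43/2,47/2] y:[22,28] z:[68/3,73/3] -> hit [68/3,47/2] leaf, test {P3(miss), P6(miss)}
      N10 x:[55/2,31] y:[25,28] z:[26,29] -> hit [55/2,28] leaf, test {P11@t=55/2, P14(miss)}
  N11 x:[11,27] y:[21,56] z:[89/3,106/3] -> miss, prune

Summary -> nodes [0, 5, 6, 16, 3, 7, 15, 10, 11]; box-tests=9; leaf-entries=2; first=P11

== RESULT ==
11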